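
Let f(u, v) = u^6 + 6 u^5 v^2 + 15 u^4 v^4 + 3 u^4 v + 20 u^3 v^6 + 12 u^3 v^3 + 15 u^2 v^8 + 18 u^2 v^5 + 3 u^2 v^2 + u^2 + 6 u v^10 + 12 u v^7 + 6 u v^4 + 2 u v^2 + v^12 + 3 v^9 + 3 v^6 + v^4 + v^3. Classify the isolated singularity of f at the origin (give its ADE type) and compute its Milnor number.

Type A2, Milnor number mu = 2.

The Hessian of f at 0 has rank 1. Corank 1: A-series; mu = 2 gives A_2.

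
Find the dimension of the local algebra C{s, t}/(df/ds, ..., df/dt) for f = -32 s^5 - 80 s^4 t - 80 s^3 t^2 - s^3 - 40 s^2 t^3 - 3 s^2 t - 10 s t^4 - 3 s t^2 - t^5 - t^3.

The Hessian of f at 0 is [[0, 0], [0, 0]] with rank 0, so corank 2. A Groebner basis of the Jacobian ideal J(f) in C{s,t} is {t^5, s*t^3 + 7*t^4/8, s^2 + 2*s*t + t^2}; counting standard monomials gives mu = 8. Corank 2; j^3 = -(s + t)^3 is a perfect cube, so E-series; the 5-jet and mu = 8 give E_8.

8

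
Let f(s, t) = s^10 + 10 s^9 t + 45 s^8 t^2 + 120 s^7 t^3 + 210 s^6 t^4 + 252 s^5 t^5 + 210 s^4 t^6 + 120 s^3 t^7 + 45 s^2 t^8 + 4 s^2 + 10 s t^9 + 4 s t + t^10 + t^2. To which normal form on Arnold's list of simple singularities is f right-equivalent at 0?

The Hessian of f at 0 is [[8, 4], [4, 2]] with rank 1, so corank 1. A Groebner basis of the Jacobian ideal J(f) in C{s,t} is {t^9, s + t/2}; counting standard monomials gives mu = 9. Corank 1: A-series; mu = 9 gives A_9.

A_{9}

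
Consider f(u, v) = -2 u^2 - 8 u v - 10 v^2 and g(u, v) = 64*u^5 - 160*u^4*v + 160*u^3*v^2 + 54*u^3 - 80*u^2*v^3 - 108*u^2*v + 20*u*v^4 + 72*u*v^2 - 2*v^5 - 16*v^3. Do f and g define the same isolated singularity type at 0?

The Hessian of f at 0 has rank 2. Corank 0: nondegenerate Morse point, so A_1. The Hessian of g at 0 has rank 0. Corank 2; j^3 = 2*(3*u - 2*v)^3 is a perfect cube, so E-series; the 5-jet and mu = 8 give E_8. f is A_1 but g is E_8, hence not right-equivalent.

No.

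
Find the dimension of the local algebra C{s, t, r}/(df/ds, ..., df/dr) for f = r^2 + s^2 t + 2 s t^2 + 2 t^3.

The Hessian of f at 0 is [[0, 0, 0], [0, 0, 0], [0, 0, 2]] with rank 1, so corank 2. A Groebner basis of the Jacobian ideal J(f) in C{s,t,r} is {t^3, s^2 + 2*t^2, s*t + t^2, r}; counting standard monomials gives mu = 4. Corank 2; j^3 = t*(s^2 + 2*s*t + 2*t^2) splits into three distinct lines over C (the quadratic factor has nonzero discriminant), so D_4.

4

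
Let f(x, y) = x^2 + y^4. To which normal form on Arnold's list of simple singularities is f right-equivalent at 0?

The Hessian of f at 0 is [[2, 0], [0, 0]] with rank 1, so corank 1. A Groebner basis of the Jacobian ideal J(f) in C{x,y} is {y^3, x}; counting standard monomials gives mu = 3. Corank 1: A-series; mu = 3 gives A_3.

A_3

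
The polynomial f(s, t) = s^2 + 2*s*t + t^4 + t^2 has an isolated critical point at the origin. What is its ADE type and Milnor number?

The Hessian of f at 0 is [[2, 2], [2, 2]] with rank 1, so corank 1. A Groebner basis of the Jacobian ideal J(f) in C{s,t} is {t^3, s + t}; counting standard monomials gives mu = 3. Corank 1: A-series; mu = 3 gives A_3.

Type A_3, Milnor number mu = 3.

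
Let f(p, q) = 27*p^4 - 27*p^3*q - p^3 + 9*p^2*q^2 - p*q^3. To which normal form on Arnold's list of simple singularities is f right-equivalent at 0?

E7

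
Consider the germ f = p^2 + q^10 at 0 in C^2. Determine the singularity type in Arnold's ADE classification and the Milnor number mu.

Type A9, Milnor number mu = 9.

The Hessian of f at 0 has rank 1. Corank 1: A-series; mu = 9 gives A_9.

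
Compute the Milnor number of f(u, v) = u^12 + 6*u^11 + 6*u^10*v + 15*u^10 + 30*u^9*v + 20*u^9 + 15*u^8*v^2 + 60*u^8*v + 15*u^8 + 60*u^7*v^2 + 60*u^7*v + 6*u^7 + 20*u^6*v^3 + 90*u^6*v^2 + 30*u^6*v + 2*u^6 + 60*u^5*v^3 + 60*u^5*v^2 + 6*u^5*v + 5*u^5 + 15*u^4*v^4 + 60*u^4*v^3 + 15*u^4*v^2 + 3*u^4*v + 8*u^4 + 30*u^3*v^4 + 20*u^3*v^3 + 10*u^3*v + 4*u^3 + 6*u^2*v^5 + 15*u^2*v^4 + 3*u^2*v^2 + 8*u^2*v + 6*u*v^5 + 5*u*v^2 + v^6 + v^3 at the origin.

7

The Hessian of f at 0 has rank 0. Corank 2; j^3 = (u + v)*(2*u + v)^2 has shape L^2 M (L != M), so D-series; mu = 7 gives D_7.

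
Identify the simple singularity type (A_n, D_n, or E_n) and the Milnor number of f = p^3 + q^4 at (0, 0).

Type E_6, Milnor number mu = 6.

The Hessian of f at 0 has rank 0. Corank 2; j^3 = p^3 is a perfect cube, so E-series; the 4-jet and mu = 6 give E_6.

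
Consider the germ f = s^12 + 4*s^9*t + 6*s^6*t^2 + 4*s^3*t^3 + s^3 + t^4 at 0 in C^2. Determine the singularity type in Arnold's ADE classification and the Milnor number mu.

Type E_6, Milnor number mu = 6.

The Hessian of f at 0 is [[0, 0], [0, 0]] with rank 0, so corank 2. A Groebner basis of the Jacobian ideal J(f) in C{s,t} is {t^3, s^2}; counting standard monomials gives mu = 6. Corank 2; j^3 = s^3 is a perfect cube, so E-series; the 4-jet and mu = 6 give E_6.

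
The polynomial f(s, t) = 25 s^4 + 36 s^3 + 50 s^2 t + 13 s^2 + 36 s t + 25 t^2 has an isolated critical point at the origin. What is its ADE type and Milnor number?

Type A_1, Milnor number mu = 1.

The Hessian of f at 0 has rank 2. Corank 0: nondegenerate Morse point, so A_1.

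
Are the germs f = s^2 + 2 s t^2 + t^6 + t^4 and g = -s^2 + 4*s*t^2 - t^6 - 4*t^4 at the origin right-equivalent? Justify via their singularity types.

Yes.

The Hessian of f at 0 is [[2, 0], [0, 0]] with rank 1, so corank 1. A Groebner basis of the Jacobian ideal J(f) in C{s,t} is {s^3, s^2*t, s + t^2}; counting standard monomials gives mu = 5. Corank 1: A-series; mu = 5 gives A_5. The Hessian of g at 0 is [[-2, 0], [0, 0]] with rank 1, so corank 1. A Groebner basis of the Jacobian ideal J(g) in C{s,t} is {s^3, s^2*t, -s/2 + t^2}; counting standard monomials gives mu = 5. Corank 1: A-series; mu = 5 gives A_5. Both have type A_5, hence right-equivalent.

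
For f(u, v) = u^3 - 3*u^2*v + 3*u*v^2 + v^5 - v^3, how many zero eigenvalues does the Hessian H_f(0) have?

2

Hessian at 0 has rank 0.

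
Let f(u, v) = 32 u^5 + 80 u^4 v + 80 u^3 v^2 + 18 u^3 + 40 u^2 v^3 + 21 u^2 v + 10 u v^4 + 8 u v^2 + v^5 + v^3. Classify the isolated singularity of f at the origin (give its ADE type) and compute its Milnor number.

Type D_6, Milnor number mu = 6.

The Hessian of f at 0 has rank 0. Corank 2; j^3 = (2*u + v)*(3*u + v)^2 has shape L^2 M (L != M), so D-series; mu = 6 gives D_6.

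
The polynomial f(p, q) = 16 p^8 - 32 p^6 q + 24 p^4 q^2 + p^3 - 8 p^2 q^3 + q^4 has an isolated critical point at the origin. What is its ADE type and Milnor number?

The Hessian of f at 0 has rank 0. Corank 2; j^3 = p^3 is a perfect cube, so E-series; the 4-jet and mu = 6 give E_6.

Type E_{6}, Milnor number mu = 6.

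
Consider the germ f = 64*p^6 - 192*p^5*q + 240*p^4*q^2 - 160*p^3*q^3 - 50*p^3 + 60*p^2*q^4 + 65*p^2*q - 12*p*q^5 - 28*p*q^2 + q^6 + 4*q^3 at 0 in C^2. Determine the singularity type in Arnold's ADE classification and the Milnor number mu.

The Hessian of f at 0 is [[0, 0], [0, 0]] with rank 0, so corank 2. A Groebner basis of the Jacobian ideal J(f) in C{p,q} is {15625*p*q/12 + q^5 - 3125*q^2/6, p*q^2 - 2*q^3/5, p^2 - 9*p*q/10 + q^2/5}; counting standard monomials gives mu = 7. Corank 2; j^3 = -(2*p - q)*(5*p - 2*q)^2 has shape L^2 M (L != M), so D-series; mu = 7 gives D_7.

Type D_{7}, Milnor number mu = 7.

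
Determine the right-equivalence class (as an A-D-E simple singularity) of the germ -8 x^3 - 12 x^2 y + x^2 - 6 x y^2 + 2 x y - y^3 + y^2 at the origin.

A_2

The Hessian of f at 0 has rank 1. Corank 1: A-series; mu = 2 gives A_2.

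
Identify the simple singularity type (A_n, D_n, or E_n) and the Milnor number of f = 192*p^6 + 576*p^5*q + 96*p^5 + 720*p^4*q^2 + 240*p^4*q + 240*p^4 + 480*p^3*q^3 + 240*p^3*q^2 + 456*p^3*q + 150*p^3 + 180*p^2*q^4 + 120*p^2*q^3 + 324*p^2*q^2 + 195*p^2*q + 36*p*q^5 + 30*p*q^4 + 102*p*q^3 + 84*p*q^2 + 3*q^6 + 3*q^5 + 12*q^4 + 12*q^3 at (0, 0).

Type D_{7}, Milnor number mu = 7.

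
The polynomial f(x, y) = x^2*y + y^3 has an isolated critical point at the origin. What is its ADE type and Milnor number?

Type D4, Milnor number mu = 4.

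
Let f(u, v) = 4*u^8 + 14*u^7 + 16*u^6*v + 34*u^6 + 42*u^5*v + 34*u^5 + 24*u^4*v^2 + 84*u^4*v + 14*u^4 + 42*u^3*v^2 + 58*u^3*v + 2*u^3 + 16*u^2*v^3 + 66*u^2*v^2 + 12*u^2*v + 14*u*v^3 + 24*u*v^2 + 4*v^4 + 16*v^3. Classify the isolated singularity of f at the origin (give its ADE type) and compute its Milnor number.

The Hessian of f at 0 is [[0, 0], [0, 0]] with rank 0, so corank 2. A Groebner basis of the Jacobian ideal J(f) in C{u,v} is {-3*u^2/187 - 12*u*v/187 + v^4 + v^3/187 - 12*v^2/187, u^3 + 270*u^2/187 + 1080*u*v/187 + 1406*v^3/187 + 1080*v^2/187, u^2*v - 89*u^2/187 - 356*u*v/187 - 2155*v^3/561 - 356*v^2/187, 2*u^2/17 + u*v^2 + 8*u*v/17 + 100*v^3/51 + 8*v^2/17}; counting standard monomials gives mu = 7. Corank 2; j^3 = 2*(u + 2*v)^3 is a perfect cube, so E-series; the 4-jet and mu = 7 give E_7.

Type E_{7}, Milnor number mu = 7.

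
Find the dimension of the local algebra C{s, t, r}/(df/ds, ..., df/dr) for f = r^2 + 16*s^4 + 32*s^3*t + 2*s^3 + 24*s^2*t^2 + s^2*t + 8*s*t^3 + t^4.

The Hessian of f at 0 has rank 1. Corank 2; j^3 = s^2*(2*s + t) has shape L^2 M (L != M), so D-series; mu = 5 gives D_5.

5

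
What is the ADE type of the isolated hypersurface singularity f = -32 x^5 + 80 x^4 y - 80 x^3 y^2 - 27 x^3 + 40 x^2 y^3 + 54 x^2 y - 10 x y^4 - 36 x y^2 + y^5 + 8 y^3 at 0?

E_8

The Hessian of f at 0 is [[0, 0], [0, 0]] with rank 0, so corank 2. A Groebner basis of the Jacobian ideal J(f) in C{x,y} is {y^5, x*y^3 - 5*y^4/8, x^2 - 4*x*y/3 + 4*y^2/9}; counting standard monomials gives mu = 8. Corank 2; j^3 = -(3*x - 2*y)^3 is a perfect cube, so E-series; the 5-jet and mu = 8 give E_8.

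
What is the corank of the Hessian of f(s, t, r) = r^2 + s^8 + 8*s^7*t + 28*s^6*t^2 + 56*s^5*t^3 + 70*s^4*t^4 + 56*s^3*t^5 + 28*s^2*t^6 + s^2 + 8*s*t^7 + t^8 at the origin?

The Hessian at 0 is [[2, 0, 0], [0, 0, 0], [0, 0, 2]] of rank 2; hence corank 1.

1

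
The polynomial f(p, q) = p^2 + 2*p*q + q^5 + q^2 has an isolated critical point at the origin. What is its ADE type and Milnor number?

The Hessian of f at 0 has rank 1. Corank 1: A-series; mu = 4 gives A_4.

Type A_{4}, Milnor number mu = 4.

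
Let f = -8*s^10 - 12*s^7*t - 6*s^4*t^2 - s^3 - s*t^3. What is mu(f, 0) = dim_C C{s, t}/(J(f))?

7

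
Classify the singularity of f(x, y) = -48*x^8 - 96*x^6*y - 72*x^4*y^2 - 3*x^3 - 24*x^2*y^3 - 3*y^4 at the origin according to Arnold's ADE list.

E6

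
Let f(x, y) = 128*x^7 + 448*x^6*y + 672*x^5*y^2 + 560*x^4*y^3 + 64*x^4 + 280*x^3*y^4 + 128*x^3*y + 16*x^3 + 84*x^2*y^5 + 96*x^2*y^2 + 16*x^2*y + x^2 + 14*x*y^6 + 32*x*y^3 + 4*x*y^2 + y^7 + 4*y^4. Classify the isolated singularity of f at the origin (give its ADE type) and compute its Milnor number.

Type A6, Milnor number mu = 6.

The Hessian of f at 0 is [[2, 0], [0, 0]] with rank 1, so corank 1. A Groebner basis of the Jacobian ideal J(f) in C{x,y} is {-7*x*y/12 - 5*x/96 + y^4 - y^3/3 - 5*y^2/48, x*y^2 + x*y/3 + x/48 + y^3/3 + y^2/24, x^2 + x*y + x/8 + y^2/4}; counting standard monomials gives mu = 6. Corank 1: A-series; mu = 6 gives A_6.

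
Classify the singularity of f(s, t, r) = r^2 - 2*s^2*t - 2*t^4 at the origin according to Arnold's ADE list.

The Hessian of f at 0 is [[0, 0, 0], [0, 0, 0], [0, 0, 2]] with rank 1, so corank 2. A Groebner basis of the Jacobian ideal J(f) in C{s,t,r} is {s^3, s^2/4 + t^3, s*t, r}; counting standard monomials gives mu = 5. Corank 2; j^3 = -2*s^2*t has shape L^2 M (L != M), so D-series; mu = 5 gives D_5.

D_{5}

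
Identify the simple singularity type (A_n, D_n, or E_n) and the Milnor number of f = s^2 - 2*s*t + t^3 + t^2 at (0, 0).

Type A_{2}, Milnor number mu = 2.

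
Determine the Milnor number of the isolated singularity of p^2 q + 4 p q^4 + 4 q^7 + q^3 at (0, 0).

4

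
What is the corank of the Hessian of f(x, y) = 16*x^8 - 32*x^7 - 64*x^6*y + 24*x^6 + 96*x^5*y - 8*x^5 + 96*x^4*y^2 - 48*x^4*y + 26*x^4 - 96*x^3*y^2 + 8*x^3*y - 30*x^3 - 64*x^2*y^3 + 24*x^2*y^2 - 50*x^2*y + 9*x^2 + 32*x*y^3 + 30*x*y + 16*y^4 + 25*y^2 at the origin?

1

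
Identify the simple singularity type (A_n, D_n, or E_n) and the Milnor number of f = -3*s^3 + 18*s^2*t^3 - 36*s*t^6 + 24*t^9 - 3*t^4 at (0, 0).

The Hessian of f at 0 is [[0, 0], [0, 0]] with rank 0, so corank 2. A Groebner basis of the Jacobian ideal J(f) in C{s,t} is {t^3, s^2}; counting standard monomials gives mu = 6. Corank 2; j^3 = -3*s^3 is a perfect cube, so E-series; the 4-jet and mu = 6 give E_6.

Type E_6, Milnor number mu = 6.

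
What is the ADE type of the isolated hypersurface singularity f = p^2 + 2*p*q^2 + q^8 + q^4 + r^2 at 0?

A_{7}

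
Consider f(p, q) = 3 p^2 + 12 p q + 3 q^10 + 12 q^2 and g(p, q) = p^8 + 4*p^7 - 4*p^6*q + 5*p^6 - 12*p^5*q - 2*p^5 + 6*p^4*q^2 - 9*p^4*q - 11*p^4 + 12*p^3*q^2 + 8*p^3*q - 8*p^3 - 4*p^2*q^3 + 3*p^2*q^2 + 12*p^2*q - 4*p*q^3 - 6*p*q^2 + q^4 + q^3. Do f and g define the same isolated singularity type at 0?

No.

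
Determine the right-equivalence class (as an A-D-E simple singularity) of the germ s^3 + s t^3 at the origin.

The Hessian of f at 0 has rank 0. Corank 2; j^3 = s^3 is a perfect cube, so E-series; the 4-jet and mu = 7 give E_7.

E_{7}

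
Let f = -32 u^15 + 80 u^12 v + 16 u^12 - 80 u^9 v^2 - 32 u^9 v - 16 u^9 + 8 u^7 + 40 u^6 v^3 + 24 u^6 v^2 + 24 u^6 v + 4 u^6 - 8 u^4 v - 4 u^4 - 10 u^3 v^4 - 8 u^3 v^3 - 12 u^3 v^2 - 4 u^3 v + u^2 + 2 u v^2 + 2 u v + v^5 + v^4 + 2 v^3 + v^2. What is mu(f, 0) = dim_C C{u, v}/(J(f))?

4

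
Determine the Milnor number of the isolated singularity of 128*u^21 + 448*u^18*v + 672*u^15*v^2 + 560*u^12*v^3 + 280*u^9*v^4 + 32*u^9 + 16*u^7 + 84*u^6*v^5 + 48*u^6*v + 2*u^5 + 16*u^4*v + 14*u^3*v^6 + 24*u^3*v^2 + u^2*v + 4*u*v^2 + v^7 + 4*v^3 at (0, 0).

8

The Hessian of f at 0 has rank 0. Corank 2; j^3 = v*(u + 2*v)^2 has shape L^2 M (L != M), so D-series; mu = 8 gives D_8.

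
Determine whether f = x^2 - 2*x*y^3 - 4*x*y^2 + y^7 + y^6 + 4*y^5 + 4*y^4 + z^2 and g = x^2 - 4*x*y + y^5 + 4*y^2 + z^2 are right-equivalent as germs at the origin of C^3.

No.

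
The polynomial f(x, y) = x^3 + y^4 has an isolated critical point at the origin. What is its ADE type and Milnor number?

The Hessian of f at 0 is [[0, 0], [0, 0]] with rank 0, so corank 2. A Groebner basis of the Jacobian ideal J(f) in C{x,y} is {y^3, x^2}; counting standard monomials gives mu = 6. Corank 2; j^3 = x^3 is a perfect cube, so E-series; the 4-jet and mu = 6 give E_6.

Type E_6, Milnor number mu = 6.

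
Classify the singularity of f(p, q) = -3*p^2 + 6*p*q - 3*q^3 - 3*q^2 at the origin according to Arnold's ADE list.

A2

The Hessian of f at 0 is [[-6, 6], [6, -6]] with rank 1, so corank 1. A Groebner basis of the Jacobian ideal J(f) in C{p,q} is {q^2, p - q}; counting standard monomials gives mu = 2. Corank 1: A-series; mu = 2 gives A_2.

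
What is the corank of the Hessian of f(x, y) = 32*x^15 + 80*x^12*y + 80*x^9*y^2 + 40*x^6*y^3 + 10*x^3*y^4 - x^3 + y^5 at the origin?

2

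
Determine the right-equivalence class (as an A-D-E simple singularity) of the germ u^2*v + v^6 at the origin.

The Hessian of f at 0 is [[0, 0], [0, 0]] with rank 0, so corank 2. A Groebner basis of the Jacobian ideal J(f) in C{u,v} is {u^2/6 + v^5, u^3, u*v}; counting standard monomials gives mu = 7. Corank 2; j^3 = u^2*v has shape L^2 M (L != M), so D-series; mu = 7 gives D_7.

D_7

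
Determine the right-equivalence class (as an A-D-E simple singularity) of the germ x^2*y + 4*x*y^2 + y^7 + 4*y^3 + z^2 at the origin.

D_{8}

The Hessian of f at 0 has rank 1. Corank 2; j^3 = y*(x + 2*y)^2 has shape L^2 M (L != M), so D-series; mu = 8 gives D_8.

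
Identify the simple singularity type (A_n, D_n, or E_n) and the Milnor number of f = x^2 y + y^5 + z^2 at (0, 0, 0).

The Hessian of f at 0 is [[0, 0, 0], [0, 0, 0], [0, 0, 2]] with rank 1, so corank 2. A Groebner basis of the Jacobian ideal J(f) in C{x,y,z} is {x^2/5 + y^4, x^3, x*y, z}; counting standard monomials gives mu = 6. Corank 2; j^3 = x^2*y has shape L^2 M (L != M), so D-series; mu = 6 gives D_6.

Type D6, Milnor number mu = 6.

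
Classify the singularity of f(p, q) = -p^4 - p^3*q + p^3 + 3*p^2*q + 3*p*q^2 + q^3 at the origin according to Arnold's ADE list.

The Hessian of f at 0 has rank 0. Corank 2; j^3 = (p + q)^3 is a perfect cube, so E-series; the 4-jet and mu = 7 give E_7.

E_{7}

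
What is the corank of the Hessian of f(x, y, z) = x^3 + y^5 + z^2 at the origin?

Hessian at 0 has rank 1.

2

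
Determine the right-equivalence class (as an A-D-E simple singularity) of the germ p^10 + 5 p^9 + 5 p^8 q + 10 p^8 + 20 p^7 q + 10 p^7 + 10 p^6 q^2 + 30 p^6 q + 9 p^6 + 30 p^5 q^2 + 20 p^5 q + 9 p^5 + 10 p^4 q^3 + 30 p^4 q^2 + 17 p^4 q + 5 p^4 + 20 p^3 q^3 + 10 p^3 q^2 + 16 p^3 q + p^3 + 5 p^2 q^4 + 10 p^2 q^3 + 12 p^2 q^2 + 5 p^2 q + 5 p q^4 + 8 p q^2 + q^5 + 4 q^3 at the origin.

The Hessian of f at 0 has rank 0. Corank 2; j^3 = (p + q)*(p + 2*q)^2 has shape L^2 M (L != M), so D-series; mu = 6 gives D_6.

D_6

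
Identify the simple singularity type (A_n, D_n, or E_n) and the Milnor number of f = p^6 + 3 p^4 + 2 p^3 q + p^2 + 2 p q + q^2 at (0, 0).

Type A_3, Milnor number mu = 3.

The Hessian of f at 0 is [[2, 2], [2, 2]] with rank 1, so corank 1. A Groebner basis of the Jacobian ideal J(f) in C{p,q} is {q^3, p + q}; counting standard monomials gives mu = 3. Corank 1: A-series; mu = 3 gives A_3.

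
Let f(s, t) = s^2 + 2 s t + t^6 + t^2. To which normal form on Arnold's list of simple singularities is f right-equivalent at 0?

A5

The Hessian of f at 0 is [[2, 2], [2, 2]] with rank 1, so corank 1. A Groebner basis of the Jacobian ideal J(f) in C{s,t} is {t^5, s + t}; counting standard monomials gives mu = 5. Corank 1: A-series; mu = 5 gives A_5.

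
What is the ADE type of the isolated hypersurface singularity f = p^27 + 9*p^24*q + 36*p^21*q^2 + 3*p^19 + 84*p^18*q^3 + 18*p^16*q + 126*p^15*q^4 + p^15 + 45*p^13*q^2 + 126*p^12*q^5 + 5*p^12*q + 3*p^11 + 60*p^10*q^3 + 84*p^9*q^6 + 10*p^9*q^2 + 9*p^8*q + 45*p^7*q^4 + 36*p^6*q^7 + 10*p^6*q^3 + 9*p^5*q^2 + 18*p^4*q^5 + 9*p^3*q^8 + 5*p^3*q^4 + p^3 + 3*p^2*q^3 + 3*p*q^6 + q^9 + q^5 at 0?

E_{8}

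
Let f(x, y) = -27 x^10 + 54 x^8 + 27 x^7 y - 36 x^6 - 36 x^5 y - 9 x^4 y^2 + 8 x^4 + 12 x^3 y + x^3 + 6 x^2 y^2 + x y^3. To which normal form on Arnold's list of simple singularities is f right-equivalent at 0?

E_{7}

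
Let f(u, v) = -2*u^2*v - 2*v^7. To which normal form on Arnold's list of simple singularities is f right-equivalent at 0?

D8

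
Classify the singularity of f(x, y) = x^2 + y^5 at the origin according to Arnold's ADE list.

The Hessian of f at 0 is [[2, 0], [0, 0]] with rank 1, so corank 1. A Groebner basis of the Jacobian ideal J(f) in C{x,y} is {y^4, x}; counting standard monomials gives mu = 4. Corank 1: A-series; mu = 4 gives A_4.

A4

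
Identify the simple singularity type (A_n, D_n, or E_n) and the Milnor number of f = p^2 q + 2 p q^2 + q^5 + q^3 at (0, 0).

Type D_6, Milnor number mu = 6.

The Hessian of f at 0 has rank 0. Corank 2; j^3 = q*(p + q)^2 has shape L^2 M (L != M), so D-series; mu = 6 gives D_6.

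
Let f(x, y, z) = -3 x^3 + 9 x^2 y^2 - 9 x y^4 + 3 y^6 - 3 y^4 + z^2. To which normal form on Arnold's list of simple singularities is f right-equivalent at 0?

E_{6}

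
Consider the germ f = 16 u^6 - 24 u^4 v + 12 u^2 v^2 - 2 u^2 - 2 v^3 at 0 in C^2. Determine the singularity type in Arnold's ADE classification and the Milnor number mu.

The Hessian of f at 0 is [[-4, 0], [0, 0]] with rank 1, so corank 1. A Groebner basis of the Jacobian ideal J(f) in C{u,v} is {v^2, u}; counting standard monomials gives mu = 2. Corank 1: A-series; mu = 2 gives A_2.

Type A_{2}, Milnor number mu = 2.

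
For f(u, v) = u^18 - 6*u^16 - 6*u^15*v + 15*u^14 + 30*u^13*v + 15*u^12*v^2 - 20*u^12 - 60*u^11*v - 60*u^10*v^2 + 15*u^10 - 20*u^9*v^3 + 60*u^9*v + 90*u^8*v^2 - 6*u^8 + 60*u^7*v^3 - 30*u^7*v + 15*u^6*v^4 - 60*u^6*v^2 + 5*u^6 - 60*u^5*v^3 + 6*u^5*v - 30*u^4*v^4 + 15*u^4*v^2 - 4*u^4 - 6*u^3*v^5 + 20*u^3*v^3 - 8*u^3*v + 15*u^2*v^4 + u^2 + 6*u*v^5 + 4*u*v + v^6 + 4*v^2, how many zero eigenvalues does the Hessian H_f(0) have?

Hessian at 0 has rank 1.

1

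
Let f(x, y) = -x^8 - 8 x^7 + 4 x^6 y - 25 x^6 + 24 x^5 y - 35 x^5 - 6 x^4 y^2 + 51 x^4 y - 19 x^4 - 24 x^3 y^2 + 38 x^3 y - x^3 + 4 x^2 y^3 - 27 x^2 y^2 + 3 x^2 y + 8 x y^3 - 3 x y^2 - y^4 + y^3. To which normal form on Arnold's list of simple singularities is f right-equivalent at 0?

E_6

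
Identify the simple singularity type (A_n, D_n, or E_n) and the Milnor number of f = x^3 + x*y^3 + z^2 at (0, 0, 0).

The Hessian of f at 0 is [[0, 0, 0], [0, 0, 0], [0, 0, 2]] with rank 1, so corank 2. A Groebner basis of the Jacobian ideal J(f) in C{x,y,z} is {x^3, x*y^2, 3*x^2 + y^3, z}; counting standard monomials gives mu = 7. Corank 2; j^3 = x^3 is a perfect cube, so E-series; the 4-jet and mu = 7 give E_7.

Type E_7, Milnor number mu = 7.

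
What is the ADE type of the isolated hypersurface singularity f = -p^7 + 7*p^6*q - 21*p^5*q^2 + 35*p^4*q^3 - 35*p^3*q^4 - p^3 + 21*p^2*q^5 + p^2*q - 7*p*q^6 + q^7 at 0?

D_{8}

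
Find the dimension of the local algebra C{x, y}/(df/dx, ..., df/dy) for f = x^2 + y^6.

5

The Hessian of f at 0 is [[2, 0], [0, 0]] with rank 1, so corank 1. A Groebner basis of the Jacobian ideal J(f) in C{x,y} is {y^5, x}; counting standard monomials gives mu = 5. Corank 1: A-series; mu = 5 gives A_5.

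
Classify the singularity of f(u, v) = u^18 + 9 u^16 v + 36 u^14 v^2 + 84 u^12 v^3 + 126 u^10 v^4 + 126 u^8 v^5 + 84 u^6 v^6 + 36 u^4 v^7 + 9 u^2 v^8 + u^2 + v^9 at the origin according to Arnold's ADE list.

The Hessian of f at 0 has rank 1. Corank 1: A-series; mu = 8 gives A_8.

A_{8}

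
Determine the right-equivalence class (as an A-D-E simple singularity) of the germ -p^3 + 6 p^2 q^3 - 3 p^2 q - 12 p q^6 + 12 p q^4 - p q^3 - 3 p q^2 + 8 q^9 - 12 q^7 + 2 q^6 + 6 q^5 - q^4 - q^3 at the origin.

The Hessian of f at 0 has rank 0. Corank 2; j^3 = -(p + q)^3 is a perfect cube, so E-series; the 4-jet and mu = 7 give E_7.

E_7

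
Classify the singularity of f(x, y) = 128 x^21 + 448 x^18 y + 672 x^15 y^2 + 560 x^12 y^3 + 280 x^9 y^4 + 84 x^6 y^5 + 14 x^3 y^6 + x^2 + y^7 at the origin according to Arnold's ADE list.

A_{6}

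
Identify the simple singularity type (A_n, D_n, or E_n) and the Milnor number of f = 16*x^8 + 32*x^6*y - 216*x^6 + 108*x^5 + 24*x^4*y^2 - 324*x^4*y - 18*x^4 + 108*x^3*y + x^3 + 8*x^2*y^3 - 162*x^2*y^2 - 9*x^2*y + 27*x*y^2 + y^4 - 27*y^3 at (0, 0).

The Hessian of f at 0 is [[0, 0], [0, 0]] with rank 0, so corank 2. A Groebner basis of the Jacobian ideal J(f) in C{x,y} is {x^3 - x^2/4 + 3*x*y/2 - 9*y^2/4, x^2*y - x^2/18 + x*y/3 - y^2/2, -x^2/108 + x*y^2 + x*y/18 - y^2/12, y^3}; counting standard monomials gives mu = 6. Corank 2; j^3 = (x - 3*y)^3 is a perfect cube, so E-series; the 4-jet and mu = 6 give E_6.

Type E_6, Milnor number mu = 6.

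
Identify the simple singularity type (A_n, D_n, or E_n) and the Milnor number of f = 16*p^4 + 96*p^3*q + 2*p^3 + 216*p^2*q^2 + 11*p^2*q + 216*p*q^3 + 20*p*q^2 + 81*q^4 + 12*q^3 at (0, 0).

The Hessian of f at 0 has rank 0. Corank 2; j^3 = (p + 2*q)^2*(2*p + 3*q) has shape L^2 M (L != M), so D-series; mu = 5 gives D_5.

Type D_5, Milnor number mu = 5.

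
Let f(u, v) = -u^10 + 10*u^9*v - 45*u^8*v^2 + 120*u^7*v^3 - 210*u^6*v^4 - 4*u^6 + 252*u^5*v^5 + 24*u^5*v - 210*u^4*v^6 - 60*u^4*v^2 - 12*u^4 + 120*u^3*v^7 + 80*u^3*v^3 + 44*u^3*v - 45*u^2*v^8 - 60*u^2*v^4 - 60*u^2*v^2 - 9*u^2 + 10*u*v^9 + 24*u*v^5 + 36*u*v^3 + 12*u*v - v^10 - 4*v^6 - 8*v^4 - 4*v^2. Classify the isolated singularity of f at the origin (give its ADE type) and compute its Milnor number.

The Hessian of f at 0 has rank 1. Corank 1: A-series; mu = 9 gives A_9.

Type A_9, Milnor number mu = 9.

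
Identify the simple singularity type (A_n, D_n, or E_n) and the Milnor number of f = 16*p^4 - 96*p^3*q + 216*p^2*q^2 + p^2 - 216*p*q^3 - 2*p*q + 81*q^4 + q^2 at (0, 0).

The Hessian of f at 0 is [[2, -2], [-2, 2]] with rank 1, so corank 1. A Groebner basis of the Jacobian ideal J(f) in C{p,q} is {q^3, p - q}; counting standard monomials gives mu = 3. Corank 1: A-series; mu = 3 gives A_3.

Type A_{3}, Milnor number mu = 3.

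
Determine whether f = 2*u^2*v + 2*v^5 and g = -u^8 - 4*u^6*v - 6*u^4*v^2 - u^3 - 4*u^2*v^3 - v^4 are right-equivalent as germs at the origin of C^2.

No.

The Hessian of f at 0 is [[0, 0], [0, 0]] with rank 0, so corank 2. A Groebner basis of the Jacobian ideal J(f) in C{u,v} is {u^2/5 + v^4, u^3, u*v}; counting standard monomials gives mu = 6. Corank 2; j^3 = 2*u^2*v has shape L^2 M (L != M), so D-series; mu = 6 gives D_6. The Hessian of g at 0 is [[0, 0], [0, 0]] with rank 0, so corank 2. A Groebner basis of the Jacobian ideal J(g) in C{u,v} is {v^3, u^2}; counting standard monomials gives mu = 6. Corank 2; j^3 = -u^3 is a perfect cube, so E-series; the 4-jet and mu = 6 give E_6. f is D_6 but g is E_6, hence not right-equivalent.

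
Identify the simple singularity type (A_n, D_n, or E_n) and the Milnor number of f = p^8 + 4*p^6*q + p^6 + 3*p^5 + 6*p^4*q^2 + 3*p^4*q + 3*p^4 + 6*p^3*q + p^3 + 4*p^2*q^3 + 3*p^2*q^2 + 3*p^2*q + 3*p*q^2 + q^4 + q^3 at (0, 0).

The Hessian of f at 0 is [[0, 0], [0, 0]] with rank 0, so corank 2. A Groebner basis of the Jacobian ideal J(f) in C{p,q} is {p^3 + 3*p^2/2 + 3*p*q + 3*q^2/2, p^2*q - p^2 - 2*p*q - q^2, p^2/2 + p*q^2 + p*q + q^2/2, q^3}; counting standard monomials gives mu = 6. Corank 2; j^3 = (p + q)^3 is a perfect cube, so E-series; the 4-jet and mu = 6 give E_6.

Type E_{6}, Milnor number mu = 6.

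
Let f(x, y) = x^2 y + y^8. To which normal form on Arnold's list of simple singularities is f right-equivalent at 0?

The Hessian of f at 0 has rank 0. Corank 2; j^3 = x^2*y has shape L^2 M (L != M), so D-series; mu = 9 gives D_9.

D_{9}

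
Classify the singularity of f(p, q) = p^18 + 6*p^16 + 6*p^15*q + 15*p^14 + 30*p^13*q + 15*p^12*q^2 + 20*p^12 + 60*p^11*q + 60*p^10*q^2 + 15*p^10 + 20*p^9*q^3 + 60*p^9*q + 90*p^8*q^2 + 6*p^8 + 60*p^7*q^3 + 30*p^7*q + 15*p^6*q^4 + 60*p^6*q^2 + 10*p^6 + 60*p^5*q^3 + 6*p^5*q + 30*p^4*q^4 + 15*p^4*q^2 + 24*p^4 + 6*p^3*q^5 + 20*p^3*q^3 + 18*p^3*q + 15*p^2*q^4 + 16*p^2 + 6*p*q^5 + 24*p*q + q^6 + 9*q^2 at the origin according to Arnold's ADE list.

The Hessian of f at 0 is [[32, 24], [24, 18]] with rank 1, so corank 1. A Groebner basis of the Jacobian ideal J(f) in C{p,q} is {p*q^2 + 64*p/27 + 16*q/9, -256*p/81 + q^3 - 64*q/27, p^2 + 3*p*q/2 + 9*q^2/16}; counting standard monomials gives mu = 5. Corank 1: A-series; mu = 5 gives A_5.

A_{5}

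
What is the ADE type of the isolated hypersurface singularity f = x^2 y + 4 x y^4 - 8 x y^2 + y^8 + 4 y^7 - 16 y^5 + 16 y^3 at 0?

The Hessian of f at 0 has rank 0. Corank 2; j^3 = y*(x - 4*y)^2 has shape L^2 M (L != M), so D-series; mu = 9 gives D_9.

D_9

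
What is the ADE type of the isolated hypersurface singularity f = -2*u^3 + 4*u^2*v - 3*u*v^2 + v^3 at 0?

The Hessian of f at 0 is [[0, 0], [0, 0]] with rank 0, so corank 2. A Groebner basis of the Jacobian ideal J(f) in C{u,v} is {v^3, u^2 - 3*v^2/2, u*v - 3*v^2/2}; counting standard monomials gives mu = 4. Corank 2; j^3 = -(u - v)*(2*u^2 - 2*u*v + v^2) splits into three distinct lines over C (the quadratic factor has nonzero discriminant), so D_4.

D_4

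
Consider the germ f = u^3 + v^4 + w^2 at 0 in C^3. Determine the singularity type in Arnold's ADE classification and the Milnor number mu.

The Hessian of f at 0 is [[0, 0, 0], [0, 0, 0], [0, 0, 2]] with rank 1, so corank 2. A Groebner basis of the Jacobian ideal J(f) in C{u,v,w} is {v^3, u^2, w}; counting standard monomials gives mu = 6. Corank 2; j^3 = u^3 is a perfect cube, so E-series; the 4-jet and mu = 6 give E_6.

Type E_{6}, Milnor number mu = 6.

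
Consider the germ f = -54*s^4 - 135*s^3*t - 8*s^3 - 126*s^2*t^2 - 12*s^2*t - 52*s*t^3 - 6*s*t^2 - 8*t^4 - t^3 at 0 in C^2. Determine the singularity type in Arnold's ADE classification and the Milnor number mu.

The Hessian of f at 0 has rank 0. Corank 2; j^3 = -(2*s + t)^3 is a perfect cube, so E-series; the 4-jet and mu = 7 give E_7.

Type E_7, Milnor number mu = 7.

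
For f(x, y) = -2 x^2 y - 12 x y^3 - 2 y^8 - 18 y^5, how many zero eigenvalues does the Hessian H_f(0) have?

2

Hessian at 0 has rank 0.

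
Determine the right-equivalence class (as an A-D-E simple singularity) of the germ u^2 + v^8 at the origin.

The Hessian of f at 0 has rank 1. Corank 1: A-series; mu = 7 gives A_7.

A_7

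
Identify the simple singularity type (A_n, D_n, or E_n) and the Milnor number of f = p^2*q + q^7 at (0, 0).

The Hessian of f at 0 is [[0, 0], [0, 0]] with rank 0, so corank 2. A Groebner basis of the Jacobian ideal J(f) in C{p,q} is {p^2/7 + q^6, p^3, p*q}; counting standard monomials gives mu = 8. Corank 2; j^3 = p^2*q has shape L^2 M (L != M), so D-series; mu = 8 gives D_8.

Type D_{8}, Milnor number mu = 8.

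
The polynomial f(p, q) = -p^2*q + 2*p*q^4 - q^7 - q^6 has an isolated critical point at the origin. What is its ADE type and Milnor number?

Type D_{7}, Milnor number mu = 7.

The Hessian of f at 0 has rank 0. Corank 2; j^3 = -p^2*q has shape L^2 M (L != M), so D-series; mu = 7 gives D_7.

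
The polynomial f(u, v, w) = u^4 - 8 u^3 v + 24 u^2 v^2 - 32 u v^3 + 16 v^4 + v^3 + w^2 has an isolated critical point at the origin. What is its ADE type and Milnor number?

Type E_6, Milnor number mu = 6.

The Hessian of f at 0 has rank 1. Corank 2; j^3 = v^3 is a perfect cube, so E-series; the 4-jet and mu = 6 give E_6.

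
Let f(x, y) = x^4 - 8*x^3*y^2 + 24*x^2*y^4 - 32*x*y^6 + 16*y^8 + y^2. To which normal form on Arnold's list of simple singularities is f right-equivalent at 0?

The Hessian of f at 0 has rank 1. Corank 1: A-series; mu = 3 gives A_3.

A_{3}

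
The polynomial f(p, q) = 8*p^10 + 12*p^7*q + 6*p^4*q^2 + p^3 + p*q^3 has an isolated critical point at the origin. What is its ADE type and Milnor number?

The Hessian of f at 0 has rank 0. Corank 2; j^3 = p^3 is a perfect cube, so E-series; the 4-jet and mu = 7 give E_7.

Type E_{7}, Milnor number mu = 7.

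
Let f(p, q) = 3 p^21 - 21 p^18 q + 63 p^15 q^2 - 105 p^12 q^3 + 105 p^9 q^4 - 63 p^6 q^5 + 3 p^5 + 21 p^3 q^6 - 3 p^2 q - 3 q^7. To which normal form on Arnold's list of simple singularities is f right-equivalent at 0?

The Hessian of f at 0 has rank 0. Corank 2; j^3 = -3*p^2*q has shape L^2 M (L != M), so D-series; mu = 8 gives D_8.

D_{8}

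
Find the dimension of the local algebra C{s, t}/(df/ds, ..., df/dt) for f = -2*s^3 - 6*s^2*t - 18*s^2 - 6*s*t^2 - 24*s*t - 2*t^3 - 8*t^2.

2

The Hessian of f at 0 has rank 1. Corank 1: A-series; mu = 2 gives A_2.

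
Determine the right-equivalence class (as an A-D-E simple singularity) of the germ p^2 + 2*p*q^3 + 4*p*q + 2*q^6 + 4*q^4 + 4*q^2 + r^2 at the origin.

A_{5}

The Hessian of f at 0 is [[2, 4, 0], [4, 8, 0], [0, 0, 2]] with rank 2, so corank 1. A Groebner basis of the Jacobian ideal J(f) in C{p,q,r} is {p*q^2 - 2*p - 4*q, p + q^3 + 2*q, p^2 + 4*p*q + 4*q^2, r}; counting standard monomials gives mu = 5. Corank 1: A-series; mu = 5 gives A_5.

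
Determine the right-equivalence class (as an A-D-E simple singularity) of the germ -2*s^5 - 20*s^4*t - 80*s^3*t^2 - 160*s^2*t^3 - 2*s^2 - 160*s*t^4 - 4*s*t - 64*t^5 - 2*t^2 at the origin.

A4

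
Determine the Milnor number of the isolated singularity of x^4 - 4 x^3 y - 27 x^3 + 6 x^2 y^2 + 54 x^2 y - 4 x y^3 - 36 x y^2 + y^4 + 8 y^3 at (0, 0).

6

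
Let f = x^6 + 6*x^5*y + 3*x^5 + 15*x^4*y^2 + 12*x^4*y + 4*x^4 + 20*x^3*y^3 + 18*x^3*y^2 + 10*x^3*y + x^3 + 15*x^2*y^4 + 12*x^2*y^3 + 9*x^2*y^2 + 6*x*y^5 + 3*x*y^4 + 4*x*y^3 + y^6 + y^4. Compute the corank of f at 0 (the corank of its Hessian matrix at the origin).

2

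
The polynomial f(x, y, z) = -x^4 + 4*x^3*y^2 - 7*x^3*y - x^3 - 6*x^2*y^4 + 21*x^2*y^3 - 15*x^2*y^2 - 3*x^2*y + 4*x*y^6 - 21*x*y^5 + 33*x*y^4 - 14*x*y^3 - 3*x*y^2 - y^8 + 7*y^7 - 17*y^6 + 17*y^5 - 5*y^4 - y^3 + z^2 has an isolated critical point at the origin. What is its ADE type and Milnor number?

The Hessian of f at 0 is [[0, 0, 0], [0, 0, 0], [0, 0, 2]] with rank 1, so corank 2. A Groebner basis of the Jacobian ideal J(f) in C{x,y,z} is {-x^2/2 - x*y + y^4 - y^3/6 - y^2/2, x^3 - 3*x^2 - 6*x*y - 3*y^2, x^2*y + 11*x^2/6 + 11*x*y/3 - 7*y^3/18 + 11*y^2/6, -5*x^2/6 + x*y^2 - 5*x*y/3 + 13*y^3/18 - 5*y^2/6, z}; counting standard monomials gives mu = 7. Corank 2; j^3 = -(x + y)^3 is a perfect cube, so E-series; the 4-jet and mu = 7 give E_7.

Type E_7, Milnor number mu = 7.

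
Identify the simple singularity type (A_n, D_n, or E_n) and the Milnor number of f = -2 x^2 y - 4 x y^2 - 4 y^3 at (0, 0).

The Hessian of f at 0 is [[0, 0], [0, 0]] with rank 0, so corank 2. A Groebner basis of the Jacobian ideal J(f) in C{x,y} is {y^3, x^2 + 2*y^2, x*y + y^2}; counting standard monomials gives mu = 4. Corank 2; j^3 = -2*y*(x^2 + 2*x*y + 2*y^2) splits into three distinct lines over C (the quadratic factor has nonzero discriminant), so D_4.

Type D4, Milnor number mu = 4.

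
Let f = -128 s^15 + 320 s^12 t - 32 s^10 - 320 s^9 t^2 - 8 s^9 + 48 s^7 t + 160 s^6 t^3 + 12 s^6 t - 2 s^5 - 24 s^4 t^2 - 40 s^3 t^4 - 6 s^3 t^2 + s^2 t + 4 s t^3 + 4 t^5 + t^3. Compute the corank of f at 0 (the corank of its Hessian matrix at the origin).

2

Hessian at 0 has rank 0.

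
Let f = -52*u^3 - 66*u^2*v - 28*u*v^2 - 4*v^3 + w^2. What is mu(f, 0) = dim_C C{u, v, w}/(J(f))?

4

The Hessian of f at 0 has rank 1. Corank 2; j^3 = -2*(2*u + v)*(13*u^2 + 10*u*v + 2*v^2) splits into three distinct lines over C (the quadratic factor has nonzero discriminant), so D_4.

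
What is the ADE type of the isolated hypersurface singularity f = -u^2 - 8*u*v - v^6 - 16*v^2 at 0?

A5

The Hessian of f at 0 has rank 1. Corank 1: A-series; mu = 5 gives A_5.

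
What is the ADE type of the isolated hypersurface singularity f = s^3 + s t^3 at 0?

E_7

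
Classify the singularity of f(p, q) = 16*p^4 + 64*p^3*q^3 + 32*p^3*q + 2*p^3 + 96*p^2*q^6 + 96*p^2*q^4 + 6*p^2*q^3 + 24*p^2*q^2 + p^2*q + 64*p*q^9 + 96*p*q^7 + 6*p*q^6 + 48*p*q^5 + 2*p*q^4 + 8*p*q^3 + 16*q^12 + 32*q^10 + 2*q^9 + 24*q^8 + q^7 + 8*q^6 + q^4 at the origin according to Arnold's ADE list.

The Hessian of f at 0 is [[0, 0], [0, 0]] with rank 0, so corank 2. A Groebner basis of the Jacobian ideal J(f) in C{p,q} is {p*q^2, -p*q/8 + q^3, p^2 + p*q/2}; counting standard monomials gives mu = 5. Corank 2; j^3 = p^2*(2*p + q) has shape L^2 M (L != M), so D-series; mu = 5 gives D_5.

D5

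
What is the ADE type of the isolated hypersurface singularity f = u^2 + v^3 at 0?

A_2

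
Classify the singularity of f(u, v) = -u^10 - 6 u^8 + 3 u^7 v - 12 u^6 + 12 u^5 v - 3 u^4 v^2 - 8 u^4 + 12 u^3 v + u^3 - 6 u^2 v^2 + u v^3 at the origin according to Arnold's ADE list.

The Hessian of f at 0 is [[0, 0], [0, 0]] with rank 0, so corank 2. A Groebner basis of the Jacobian ideal J(f) in C{u,v} is {3*u^2/4 + v^4 + v^3/4, u^3, u^2*v - u^2/4 - v^3/12, -u^2 + u*v^2 - v^3/3}; counting standard monomials gives mu = 7. Corank 2; j^3 = u^3 is a perfect cube, so E-series; the 4-jet and mu = 7 give E_7.

E7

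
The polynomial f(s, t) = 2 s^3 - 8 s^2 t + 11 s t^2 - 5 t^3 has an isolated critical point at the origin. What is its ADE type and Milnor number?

Type D_4, Milnor number mu = 4.

The Hessian of f at 0 is [[0, 0], [0, 0]] with rank 0, so corank 2. A Groebner basis of the Jacobian ideal J(f) in C{s,t} is {t^3, s^2 + t^2/2, s*t - t^2/2}; counting standard monomials gives mu = 4. Corank 2; j^3 = (s - t)*(2*s^2 - 6*s*t + 5*t^2) splits into three distinct lines over C (the quadratic factor has nonzero discriminant), so D_4.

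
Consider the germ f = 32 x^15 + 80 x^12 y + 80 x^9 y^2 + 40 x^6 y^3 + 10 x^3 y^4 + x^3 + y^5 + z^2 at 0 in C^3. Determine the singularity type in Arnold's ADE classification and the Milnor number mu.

Type E_{8}, Milnor number mu = 8.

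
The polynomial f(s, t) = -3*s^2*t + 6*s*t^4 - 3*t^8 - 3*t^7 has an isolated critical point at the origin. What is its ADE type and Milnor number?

Type D_{9}, Milnor number mu = 9.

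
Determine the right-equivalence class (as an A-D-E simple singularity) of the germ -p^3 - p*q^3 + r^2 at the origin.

The Hessian of f at 0 has rank 1. Corank 2; j^3 = -p^3 is a perfect cube, so E-series; the 4-jet and mu = 7 give E_7.

E_7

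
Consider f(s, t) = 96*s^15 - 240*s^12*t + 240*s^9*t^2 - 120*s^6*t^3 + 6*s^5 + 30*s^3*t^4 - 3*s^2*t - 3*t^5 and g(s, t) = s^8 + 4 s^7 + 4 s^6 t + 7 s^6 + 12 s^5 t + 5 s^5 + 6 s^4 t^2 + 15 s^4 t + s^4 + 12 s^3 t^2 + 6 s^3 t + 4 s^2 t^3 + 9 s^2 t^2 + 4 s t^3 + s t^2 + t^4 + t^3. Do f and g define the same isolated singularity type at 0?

No.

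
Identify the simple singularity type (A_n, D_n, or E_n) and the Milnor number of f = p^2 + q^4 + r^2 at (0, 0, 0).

The Hessian of f at 0 has rank 2. Corank 1: A-series; mu = 3 gives A_3.

Type A_3, Milnor number mu = 3.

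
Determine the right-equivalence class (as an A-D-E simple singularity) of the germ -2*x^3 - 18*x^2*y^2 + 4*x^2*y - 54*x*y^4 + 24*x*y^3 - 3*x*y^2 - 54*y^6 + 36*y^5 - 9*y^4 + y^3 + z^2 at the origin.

D_4

The Hessian of f at 0 has rank 1. Corank 2; j^3 = -(x - y)*(2*x^2 - 2*x*y + y^2) splits into three distinct lines over C (the quadratic factor has nonzero discriminant), so D_4.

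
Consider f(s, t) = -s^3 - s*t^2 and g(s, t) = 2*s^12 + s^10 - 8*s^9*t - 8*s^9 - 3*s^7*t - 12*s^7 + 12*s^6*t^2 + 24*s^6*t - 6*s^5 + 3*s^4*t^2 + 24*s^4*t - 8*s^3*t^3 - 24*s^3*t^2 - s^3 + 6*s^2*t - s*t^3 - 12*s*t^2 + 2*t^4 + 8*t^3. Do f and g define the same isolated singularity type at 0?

No.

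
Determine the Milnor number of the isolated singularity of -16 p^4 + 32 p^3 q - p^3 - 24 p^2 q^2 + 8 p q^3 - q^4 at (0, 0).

6

The Hessian of f at 0 has rank 0. Corank 2; j^3 = -p^3 is a perfect cube, so E-series; the 4-jet and mu = 6 give E_6.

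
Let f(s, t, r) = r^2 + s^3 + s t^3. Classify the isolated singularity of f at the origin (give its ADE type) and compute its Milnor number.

Type E7, Milnor number mu = 7.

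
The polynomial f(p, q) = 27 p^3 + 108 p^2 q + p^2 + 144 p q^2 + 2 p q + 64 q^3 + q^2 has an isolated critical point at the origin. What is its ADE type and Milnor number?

Type A_2, Milnor number mu = 2.

The Hessian of f at 0 is [[2, 2], [2, 2]] with rank 1, so corank 1. A Groebner basis of the Jacobian ideal J(f) in C{p,q} is {q^2, p + q}; counting standard monomials gives mu = 2. Corank 1: A-series; mu = 2 gives A_2.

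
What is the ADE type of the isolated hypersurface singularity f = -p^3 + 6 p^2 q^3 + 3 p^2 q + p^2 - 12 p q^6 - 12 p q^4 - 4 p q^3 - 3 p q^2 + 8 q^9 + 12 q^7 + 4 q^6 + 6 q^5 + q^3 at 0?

The Hessian of f at 0 has rank 1. Corank 1: A-series; mu = 2 gives A_2.

A2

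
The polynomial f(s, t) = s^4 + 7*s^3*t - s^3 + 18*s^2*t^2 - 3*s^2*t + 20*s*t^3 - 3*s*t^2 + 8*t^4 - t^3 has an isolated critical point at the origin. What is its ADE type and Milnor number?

The Hessian of f at 0 has rank 0. Corank 2; j^3 = -(s + t)^3 is a perfect cube, so E-series; the 4-jet and mu = 7 give E_7.

Type E_{7}, Milnor number mu = 7.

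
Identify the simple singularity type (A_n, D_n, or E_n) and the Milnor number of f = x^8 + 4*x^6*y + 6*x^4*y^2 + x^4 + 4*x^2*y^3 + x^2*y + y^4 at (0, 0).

Type D5, Milnor number mu = 5.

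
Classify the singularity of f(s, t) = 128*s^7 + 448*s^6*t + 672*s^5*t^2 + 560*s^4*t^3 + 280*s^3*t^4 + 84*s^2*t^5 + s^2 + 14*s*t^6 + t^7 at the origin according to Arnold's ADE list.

The Hessian of f at 0 has rank 1. Corank 1: A-series; mu = 6 gives A_6.

A_{6}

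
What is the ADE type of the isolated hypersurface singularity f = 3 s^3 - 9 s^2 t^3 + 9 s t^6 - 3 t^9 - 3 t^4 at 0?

The Hessian of f at 0 has rank 0. Corank 2; j^3 = 3*s^3 is a perfect cube, so E-series; the 4-jet and mu = 6 give E_6.

E_{6}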